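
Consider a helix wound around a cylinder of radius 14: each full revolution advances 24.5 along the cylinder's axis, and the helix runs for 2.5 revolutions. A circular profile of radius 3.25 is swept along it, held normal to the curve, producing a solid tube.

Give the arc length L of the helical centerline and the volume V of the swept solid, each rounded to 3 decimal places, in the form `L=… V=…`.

L=228.282 V=7575.095

2πR = 2π·14 = 87.964594
per-turn = √(87.964594² + 24.5²) = √(7737.7699 + 600.25) = √8338.0199 = 91.312758
L = 2.5 × 91.312758 = 228.281896
V = π·3.25² × L = 33.183072 × 228.281896 = 7575.094685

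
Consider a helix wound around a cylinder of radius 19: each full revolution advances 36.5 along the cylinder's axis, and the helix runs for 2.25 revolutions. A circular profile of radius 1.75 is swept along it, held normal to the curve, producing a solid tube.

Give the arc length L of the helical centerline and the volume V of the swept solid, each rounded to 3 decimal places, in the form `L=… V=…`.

L=280.880 V=2702.386

2πR = 2π·19 = 119.380521
per-turn = √(119.380521² + 36.5²) = √(14251.7088 + 1332.25) = √15583.9588 = 124.835727
L = 2.25 × 124.835727 = 280.880386
V = π·1.75² × L = 9.621128 × 280.880386 = 2702.386006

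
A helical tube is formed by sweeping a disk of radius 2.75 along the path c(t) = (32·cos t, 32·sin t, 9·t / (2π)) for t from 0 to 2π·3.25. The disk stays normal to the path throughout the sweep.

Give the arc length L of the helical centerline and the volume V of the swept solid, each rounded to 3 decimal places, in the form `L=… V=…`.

2πR = 2π·32 = 201.061930
per-turn = √(201.061930² + 9²) = √(40425.8996 + 81) = √40506.8996 = 201.263260
L = 3.25 × 201.263260 = 654.105593
V = π·2.75² × L = 23.758294 × 654.105593 = 15540.433285

L=654.106 V=15540.433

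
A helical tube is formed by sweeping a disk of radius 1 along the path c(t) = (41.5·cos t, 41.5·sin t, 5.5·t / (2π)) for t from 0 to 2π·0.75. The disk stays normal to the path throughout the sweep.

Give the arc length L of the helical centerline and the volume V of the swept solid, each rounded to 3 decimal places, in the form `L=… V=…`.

L=195.608 V=614.520

2πR = 2π·41.5 = 260.752190
per-turn = √(260.752190² + 5.5²) = √(67991.7047 + 30.25) = √68021.9547 = 260.810189
L = 0.75 × 260.810189 = 195.607642
V = π·1² × L = 3.141593 × 195.607642 = 614.519530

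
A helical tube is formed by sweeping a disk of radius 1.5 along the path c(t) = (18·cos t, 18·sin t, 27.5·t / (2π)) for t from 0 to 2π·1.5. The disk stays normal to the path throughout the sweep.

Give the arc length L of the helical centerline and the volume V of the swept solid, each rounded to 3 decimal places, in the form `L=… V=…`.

L=174.589 V=1234.097

2πR = 2π·18 = 113.097336
per-turn = √(113.097336² + 27.5²) = √(12791.0073 + 756.25) = √13547.2573 = 116.392686
L = 1.5 × 116.392686 = 174.589029
V = π·1.5² × L = 7.068583 × 174.589029 = 1234.097122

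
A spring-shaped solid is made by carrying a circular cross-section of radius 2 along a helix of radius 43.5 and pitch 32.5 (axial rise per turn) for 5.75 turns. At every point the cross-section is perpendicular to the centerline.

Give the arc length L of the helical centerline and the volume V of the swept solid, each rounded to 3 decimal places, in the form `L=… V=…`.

L=1582.653 V=19888.208

2πR = 2π·43.5 = 273.318561
per-turn = √(273.318561² + 32.5²) = √(74703.0357 + 1056.25) = √75759.2857 = 275.244048
L = 5.75 × 275.244048 = 1582.653273
V = π·2² × L = 12.566371 × 1582.653273 = 19888.207588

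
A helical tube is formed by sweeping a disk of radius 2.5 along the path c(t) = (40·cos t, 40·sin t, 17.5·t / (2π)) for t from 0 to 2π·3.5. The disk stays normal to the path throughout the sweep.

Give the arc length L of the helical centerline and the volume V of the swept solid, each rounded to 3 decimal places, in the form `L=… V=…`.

L=881.776 V=17313.627

2πR = 2π·40 = 251.327412
per-turn = √(251.327412² + 17.5²) = √(63165.4682 + 306.25) = √63471.7182 = 251.935941
L = 3.5 × 251.935941 = 881.775792
V = π·2.5² × L = 19.634954 × 881.775792 = 17313.627191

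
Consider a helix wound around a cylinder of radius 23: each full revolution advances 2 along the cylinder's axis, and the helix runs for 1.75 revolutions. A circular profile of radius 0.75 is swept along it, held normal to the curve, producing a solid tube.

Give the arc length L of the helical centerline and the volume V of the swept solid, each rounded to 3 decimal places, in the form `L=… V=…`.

L=252.922 V=446.951

2πR = 2π·23 = 144.513262
per-turn = √(144.513262² + 2²) = √(20884.0829 + 4) = √20888.0829 = 144.527101
L = 1.75 × 144.527101 = 252.922427
V = π·0.75² × L = 1.767146 × 252.922427 = 446.950821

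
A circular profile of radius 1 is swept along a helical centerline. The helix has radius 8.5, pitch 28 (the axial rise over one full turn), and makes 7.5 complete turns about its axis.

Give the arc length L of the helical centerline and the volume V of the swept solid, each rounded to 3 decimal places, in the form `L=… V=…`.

L=452.264 V=1420.829

2πR = 2π·8.5 = 53.407075
per-turn = √(53.407075² + 28²) = √(2852.3157 + 784) = √3636.3157 = 60.301871
L = 7.5 × 60.301871 = 452.264034
V = π·1² × L = 3.141593 × 452.264034 = 1420.829367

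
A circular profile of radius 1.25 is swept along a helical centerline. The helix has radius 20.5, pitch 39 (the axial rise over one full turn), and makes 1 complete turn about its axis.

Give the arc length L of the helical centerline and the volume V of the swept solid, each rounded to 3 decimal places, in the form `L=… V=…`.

2πR = 2π·20.5 = 128.805299
per-turn = √(128.805299² + 39²) = √(16590.8050 + 1521) = √18111.8050 = 134.580106
L = 1 × 134.580106 = 134.580106
V = π·1.25² × L = 4.908739 × 134.580106 = 660.618552

L=134.580 V=660.619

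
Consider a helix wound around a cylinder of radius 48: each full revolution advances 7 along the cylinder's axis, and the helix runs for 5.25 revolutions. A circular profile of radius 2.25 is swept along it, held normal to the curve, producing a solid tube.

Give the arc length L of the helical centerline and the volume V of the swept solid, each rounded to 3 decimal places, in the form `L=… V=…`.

2πR = 2π·48 = 301.592895
per-turn = √(301.592895² + 7²) = √(90958.2742 + 49) = √91007.2742 = 301.674119
L = 5.25 × 301.674119 = 1583.789125
V = π·2.25² × L = 15.904313 × 1583.789125 = 25189.077675

L=1583.789 V=25189.078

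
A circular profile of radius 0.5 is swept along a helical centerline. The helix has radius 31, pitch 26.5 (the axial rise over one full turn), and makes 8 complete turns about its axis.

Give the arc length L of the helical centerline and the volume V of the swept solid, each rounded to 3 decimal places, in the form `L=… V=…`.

L=1572.585 V=1235.106

2πR = 2π·31 = 194.778745
per-turn = √(194.778745² + 26.5²) = √(37938.7593 + 702.25) = √38641.0093 = 196.573165
L = 8 × 196.573165 = 1572.585322
V = π·0.5² × L = 0.785398 × 1572.585322 = 1235.105624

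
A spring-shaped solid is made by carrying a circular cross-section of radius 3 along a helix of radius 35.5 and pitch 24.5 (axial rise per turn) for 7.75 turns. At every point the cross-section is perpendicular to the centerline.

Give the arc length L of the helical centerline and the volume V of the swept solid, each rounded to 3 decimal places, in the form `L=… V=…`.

L=1739.058 V=49170.706

2πR = 2π·35.5 = 223.053078
per-turn = √(223.053078² + 24.5²) = √(49752.6758 + 600.25) = √50352.9258 = 224.394576
L = 7.75 × 224.394576 = 1739.057965
V = π·3² × L = 28.274334 × 1739.057965 = 49170.705538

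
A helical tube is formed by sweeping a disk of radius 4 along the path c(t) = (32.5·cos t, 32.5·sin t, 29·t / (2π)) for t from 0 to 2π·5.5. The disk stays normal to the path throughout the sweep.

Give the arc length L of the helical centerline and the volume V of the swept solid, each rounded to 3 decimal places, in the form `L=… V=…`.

L=1134.389 V=57020.588

2πR = 2π·32.5 = 204.203522
per-turn = √(204.203522² + 29²) = √(41699.0786 + 841) = √42540.0786 = 206.252463
L = 5.5 × 206.252463 = 1134.388548
V = π·4² × L = 50.265482 × 1134.388548 = 57020.587652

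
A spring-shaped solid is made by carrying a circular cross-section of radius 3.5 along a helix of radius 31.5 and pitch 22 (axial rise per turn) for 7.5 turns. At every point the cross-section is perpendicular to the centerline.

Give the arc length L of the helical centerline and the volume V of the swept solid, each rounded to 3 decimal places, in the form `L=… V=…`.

L=1493.545 V=57478.337

2πR = 2π·31.5 = 197.920337
per-turn = √(197.920337² + 22²) = √(39172.4599 + 484) = √39656.4599 = 199.139298
L = 7.5 × 199.139298 = 1493.544732
V = π·3.5² × L = 38.484510 × 1493.544732 = 57478.337198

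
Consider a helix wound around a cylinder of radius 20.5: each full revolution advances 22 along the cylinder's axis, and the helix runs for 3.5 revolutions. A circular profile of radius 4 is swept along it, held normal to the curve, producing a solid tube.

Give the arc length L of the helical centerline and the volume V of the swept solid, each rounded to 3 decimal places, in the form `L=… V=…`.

L=457.347 V=22988.772

2πR = 2π·20.5 = 128.805299
per-turn = √(128.805299² + 22²) = √(16590.8050 + 484) = √17074.8050 = 130.670597
L = 3.5 × 130.670597 = 457.347091
V = π·4² × L = 50.265482 × 457.347091 = 22988.772157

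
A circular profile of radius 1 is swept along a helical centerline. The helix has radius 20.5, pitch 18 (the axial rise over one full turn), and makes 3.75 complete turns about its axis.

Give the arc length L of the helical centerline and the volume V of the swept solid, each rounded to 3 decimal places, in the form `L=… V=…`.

2πR = 2π·20.5 = 128.805299
per-turn = √(128.805299² + 18²) = √(16590.8050 + 324) = √16914.8050 = 130.056930
L = 3.75 × 130.056930 = 487.713487
V = π·1² × L = 3.141593 × 487.713487 = 1532.197107

L=487.713 V=1532.197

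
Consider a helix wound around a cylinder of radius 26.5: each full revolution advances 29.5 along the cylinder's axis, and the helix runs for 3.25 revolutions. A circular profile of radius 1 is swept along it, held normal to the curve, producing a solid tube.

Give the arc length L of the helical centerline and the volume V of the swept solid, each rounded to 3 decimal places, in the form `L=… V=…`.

2πR = 2π·26.5 = 166.504411
per-turn = √(166.504411² + 29.5²) = √(27723.7188 + 870.25) = √28593.9688 = 169.097513
L = 3.25 × 169.097513 = 549.566916
V = π·1² × L = 3.141593 × 549.566916 = 1726.515386

L=549.567 V=1726.515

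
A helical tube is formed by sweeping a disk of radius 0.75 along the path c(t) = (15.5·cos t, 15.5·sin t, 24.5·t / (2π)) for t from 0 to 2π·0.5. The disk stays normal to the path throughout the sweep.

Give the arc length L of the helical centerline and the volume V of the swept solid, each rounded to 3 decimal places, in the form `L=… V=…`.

L=50.212 V=88.732

2πR = 2π·15.5 = 97.389372
per-turn = √(97.389372² + 24.5²) = √(9484.6898 + 600.25) = √10084.9398 = 100.423801
L = 0.5 × 100.423801 = 50.211901
V = π·0.75² × L = 1.767146 × 50.211901 = 88.731753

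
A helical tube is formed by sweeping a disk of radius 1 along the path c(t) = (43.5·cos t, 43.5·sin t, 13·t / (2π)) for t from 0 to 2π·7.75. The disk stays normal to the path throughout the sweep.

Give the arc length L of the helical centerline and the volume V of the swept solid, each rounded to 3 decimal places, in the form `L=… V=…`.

2πR = 2π·43.5 = 273.318561
per-turn = √(273.318561² + 13²) = √(74703.0357 + 169) = √74872.0357 = 273.627549
L = 7.75 × 273.627549 = 2120.613507
V = π·1² × L = 3.141593 × 2120.613507 = 6662.103814

L=2120.614 V=6662.104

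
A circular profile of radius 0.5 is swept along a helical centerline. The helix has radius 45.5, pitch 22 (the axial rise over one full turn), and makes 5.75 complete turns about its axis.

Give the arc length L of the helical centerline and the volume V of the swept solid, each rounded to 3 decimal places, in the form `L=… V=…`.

L=1648.699 V=1294.885

2πR = 2π·45.5 = 285.884931
per-turn = √(285.884931² + 22²) = √(81730.1940 + 484) = √82214.1940 = 286.730176
L = 5.75 × 286.730176 = 1648.698514
V = π·0.5² × L = 0.785398 × 1648.698514 = 1294.884785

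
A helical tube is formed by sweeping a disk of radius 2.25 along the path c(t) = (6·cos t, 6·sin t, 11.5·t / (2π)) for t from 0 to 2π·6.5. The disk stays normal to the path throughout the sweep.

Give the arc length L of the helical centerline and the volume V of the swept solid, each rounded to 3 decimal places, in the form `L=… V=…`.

2πR = 2π·6 = 37.699112
per-turn = √(37.699112² + 11.5²) = √(1421.2230 + 132.25) = √1553.4730 = 39.414122
L = 6.5 × 39.414122 = 256.191795
V = π·2.25² × L = 15.904313 × 256.191795 = 4074.554442

L=256.192 V=4074.554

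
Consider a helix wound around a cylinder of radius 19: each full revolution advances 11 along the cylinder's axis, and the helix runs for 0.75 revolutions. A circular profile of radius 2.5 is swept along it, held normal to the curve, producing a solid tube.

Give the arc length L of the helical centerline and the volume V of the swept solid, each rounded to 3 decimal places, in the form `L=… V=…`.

2πR = 2π·19 = 119.380521
per-turn = √(119.380521² + 11²) = √(14251.7088 + 121) = √14372.7088 = 119.886233
L = 0.75 × 119.886233 = 89.914674
V = π·2.5² × L = 19.634954 × 89.914674 = 1765.470504

L=89.915 V=1765.471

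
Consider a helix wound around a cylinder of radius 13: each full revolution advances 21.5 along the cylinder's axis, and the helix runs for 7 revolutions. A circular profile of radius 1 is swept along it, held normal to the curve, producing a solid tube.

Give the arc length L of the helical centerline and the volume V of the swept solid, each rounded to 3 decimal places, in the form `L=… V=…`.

L=591.245 V=1857.452

2πR = 2π·13 = 81.681409
per-turn = √(81.681409² + 21.5²) = √(6671.8526 + 462.25) = √7134.1026 = 84.463617
L = 7 × 84.463617 = 591.245318
V = π·1² × L = 3.141593 × 591.245318 = 1857.451948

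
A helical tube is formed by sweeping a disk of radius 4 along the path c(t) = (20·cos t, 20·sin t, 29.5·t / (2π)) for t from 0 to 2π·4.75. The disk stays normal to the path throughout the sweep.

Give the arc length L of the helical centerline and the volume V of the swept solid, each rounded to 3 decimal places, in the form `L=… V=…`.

L=613.129 V=30819.248

2πR = 2π·20 = 125.663706
per-turn = √(125.663706² + 29.5²) = √(15791.3670 + 870.25) = √16661.6170 = 129.079886
L = 4.75 × 129.079886 = 613.129460
V = π·4² × L = 50.265482 × 613.129460 = 30819.248107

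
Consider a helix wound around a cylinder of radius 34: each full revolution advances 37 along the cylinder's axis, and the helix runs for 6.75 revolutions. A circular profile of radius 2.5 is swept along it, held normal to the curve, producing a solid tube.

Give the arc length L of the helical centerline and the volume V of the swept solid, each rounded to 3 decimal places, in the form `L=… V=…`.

2πR = 2π·34 = 213.628300
per-turn = √(213.628300² + 37²) = √(45637.0508 + 1369) = √47006.0508 = 216.808788
L = 6.75 × 216.808788 = 1463.459322
V = π·2.5² × L = 19.634954 × 1463.459322 = 28734.956594

L=1463.459 V=28734.957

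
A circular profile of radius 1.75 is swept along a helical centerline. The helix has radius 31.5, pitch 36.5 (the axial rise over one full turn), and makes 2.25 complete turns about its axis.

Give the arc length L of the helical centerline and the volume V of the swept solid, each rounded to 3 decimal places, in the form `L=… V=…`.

L=452.830 V=4356.736

2πR = 2π·31.5 = 197.920337
per-turn = √(197.920337² + 36.5²) = √(39172.4599 + 1332.25) = √40504.7099 = 201.257819
L = 2.25 × 201.257819 = 452.830094
V = π·1.75² × L = 9.621128 × 452.830094 = 4356.736067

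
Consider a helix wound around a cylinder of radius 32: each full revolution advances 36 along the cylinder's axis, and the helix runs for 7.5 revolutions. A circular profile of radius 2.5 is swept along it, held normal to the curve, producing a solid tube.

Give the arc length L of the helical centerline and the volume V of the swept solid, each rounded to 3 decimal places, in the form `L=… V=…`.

L=1531.945 V=30079.679

2πR = 2π·32 = 201.061930
per-turn = √(201.061930² + 36²) = √(40425.8996 + 1296) = √41721.8996 = 204.259393
L = 7.5 × 204.259393 = 1531.945447
V = π·2.5² × L = 19.634954 × 1531.945447 = 30079.678522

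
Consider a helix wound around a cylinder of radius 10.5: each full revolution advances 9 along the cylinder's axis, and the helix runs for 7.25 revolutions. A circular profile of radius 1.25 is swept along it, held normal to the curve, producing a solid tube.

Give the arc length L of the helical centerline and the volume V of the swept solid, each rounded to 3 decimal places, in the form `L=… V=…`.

L=482.738 V=2369.633

2πR = 2π·10.5 = 65.973446
per-turn = √(65.973446² + 9²) = √(4352.4955 + 81) = √4433.4955 = 66.584499
L = 7.25 × 66.584499 = 482.737620
V = π·1.25² × L = 4.908739 × 482.737620 = 2369.632749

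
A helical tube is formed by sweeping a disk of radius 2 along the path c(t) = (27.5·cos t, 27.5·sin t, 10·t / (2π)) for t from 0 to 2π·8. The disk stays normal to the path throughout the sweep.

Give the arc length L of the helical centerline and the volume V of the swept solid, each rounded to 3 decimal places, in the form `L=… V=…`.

L=1384.614 V=17399.570

2πR = 2π·27.5 = 172.787596
per-turn = √(172.787596² + 10²) = √(29855.5533 + 100) = √29955.5533 = 173.076727
L = 8 × 173.076727 = 1384.613813
V = π·2² × L = 12.566371 × 1384.613813 = 17399.570336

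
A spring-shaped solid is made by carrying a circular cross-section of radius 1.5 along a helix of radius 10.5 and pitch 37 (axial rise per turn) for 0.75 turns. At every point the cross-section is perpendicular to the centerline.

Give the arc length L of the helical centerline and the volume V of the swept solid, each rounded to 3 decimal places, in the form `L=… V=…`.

2πR = 2π·10.5 = 65.973446
per-turn = √(65.973446² + 37²) = √(4352.4955 + 1369) = √5721.4955 = 75.640568
L = 0.75 × 75.640568 = 56.730426
V = π·1.5² × L = 7.068583 × 56.730426 = 401.003752

L=56.730 V=401.004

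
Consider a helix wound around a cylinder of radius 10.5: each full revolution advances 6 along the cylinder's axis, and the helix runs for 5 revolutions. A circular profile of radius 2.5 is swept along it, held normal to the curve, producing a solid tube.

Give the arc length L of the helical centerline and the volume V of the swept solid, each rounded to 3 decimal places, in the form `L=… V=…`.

2πR = 2π·10.5 = 65.973446
per-turn = √(65.973446² + 6²) = √(4352.4955 + 36) = √4388.4955 = 66.245721
L = 5 × 66.245721 = 331.228605
V = π·2.5² × L = 19.634954 × 331.228605 = 6503.658443

L=331.229 V=6503.658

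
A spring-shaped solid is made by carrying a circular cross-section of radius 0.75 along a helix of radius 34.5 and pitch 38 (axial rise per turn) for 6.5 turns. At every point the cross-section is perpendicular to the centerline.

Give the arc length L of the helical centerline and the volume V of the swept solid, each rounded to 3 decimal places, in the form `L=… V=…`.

2πR = 2π·34.5 = 216.769893
per-turn = √(216.769893² + 38²) = √(46989.1866 + 1444) = √48433.1866 = 220.075411
L = 6.5 × 220.075411 = 1430.490172
V = π·0.75² × L = 1.767146 × 1430.490172 = 2527.884796

L=1430.490 V=2527.885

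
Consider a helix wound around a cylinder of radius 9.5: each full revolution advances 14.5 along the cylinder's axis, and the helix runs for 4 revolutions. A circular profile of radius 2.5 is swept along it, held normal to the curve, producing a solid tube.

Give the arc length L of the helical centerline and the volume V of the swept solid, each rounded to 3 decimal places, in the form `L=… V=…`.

2πR = 2π·9.5 = 59.690260
per-turn = √(59.690260² + 14.5²) = √(3562.9272 + 210.25) = √3773.1772 = 61.426193
L = 4 × 61.426193 = 245.704772
V = π·2.5² × L = 19.634954 × 245.704772 = 4824.401918

L=245.705 V=4824.402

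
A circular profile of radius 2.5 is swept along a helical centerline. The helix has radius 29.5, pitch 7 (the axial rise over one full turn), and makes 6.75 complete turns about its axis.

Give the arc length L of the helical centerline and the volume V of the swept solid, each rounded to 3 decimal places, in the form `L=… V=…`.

2πR = 2π·29.5 = 185.353967
per-turn = √(185.353967² + 7²) = √(34356.0929 + 49) = √34405.0929 = 185.486099
L = 6.75 × 185.486099 = 1252.031168
V = π·2.5² × L = 19.634954 × 1252.031168 = 24583.574501

L=1252.031 V=24583.575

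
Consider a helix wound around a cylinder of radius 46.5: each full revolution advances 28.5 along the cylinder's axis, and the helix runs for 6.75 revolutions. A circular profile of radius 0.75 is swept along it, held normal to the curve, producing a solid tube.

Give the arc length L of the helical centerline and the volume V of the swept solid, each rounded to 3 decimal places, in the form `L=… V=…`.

L=1981.495 V=3501.591

2πR = 2π·46.5 = 292.168117
per-turn = √(292.168117² + 28.5²) = √(85362.2085 + 812.25) = √86174.4585 = 293.554864
L = 6.75 × 293.554864 = 1981.495335
V = π·0.75² × L = 1.767146 × 1981.495335 = 3501.591294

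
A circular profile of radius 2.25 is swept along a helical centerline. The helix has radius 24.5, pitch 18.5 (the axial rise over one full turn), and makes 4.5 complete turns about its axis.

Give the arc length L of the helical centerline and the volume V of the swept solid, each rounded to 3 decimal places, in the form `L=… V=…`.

L=697.706 V=11096.529

2πR = 2π·24.5 = 153.938040
per-turn = √(153.938040² + 18.5²) = √(23696.9202 + 342.25) = √24039.1702 = 155.045703
L = 4.5 × 155.045703 = 697.705666
V = π·2.25² × L = 15.904313 × 697.705666 = 11096.529155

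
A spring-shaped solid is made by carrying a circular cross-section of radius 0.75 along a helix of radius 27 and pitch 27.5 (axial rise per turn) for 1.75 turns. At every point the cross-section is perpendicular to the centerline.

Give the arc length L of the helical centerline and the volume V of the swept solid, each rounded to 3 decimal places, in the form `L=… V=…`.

L=300.756 V=531.479

2πR = 2π·27 = 169.646003
per-turn = √(169.646003² + 27.5²) = √(28779.7664 + 756.25) = √29536.0164 = 171.860456
L = 1.75 × 171.860456 = 300.755798
V = π·0.75² × L = 1.767146 × 300.755798 = 531.479366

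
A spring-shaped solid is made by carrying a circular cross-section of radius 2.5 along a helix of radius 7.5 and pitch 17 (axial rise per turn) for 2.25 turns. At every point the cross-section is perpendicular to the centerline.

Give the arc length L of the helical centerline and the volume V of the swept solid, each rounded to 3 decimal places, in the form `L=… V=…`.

L=112.717 V=2213.196

2πR = 2π·7.5 = 47.123890
per-turn = √(47.123890² + 17²) = √(2220.6610 + 289) = √2509.6610 = 50.096517
L = 2.25 × 50.096517 = 112.717163
V = π·2.5² × L = 19.634954 × 112.717163 = 2213.196314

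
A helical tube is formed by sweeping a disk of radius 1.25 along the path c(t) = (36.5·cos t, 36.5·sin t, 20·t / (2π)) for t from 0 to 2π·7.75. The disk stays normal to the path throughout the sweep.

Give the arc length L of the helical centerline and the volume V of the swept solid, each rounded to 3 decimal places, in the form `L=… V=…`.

L=1784.102 V=8757.690

2πR = 2π·36.5 = 229.336264
per-turn = √(229.336264² + 20²) = √(52595.1219 + 400) = √52995.1219 = 230.206694
L = 7.75 × 230.206694 = 1784.101877
V = π·1.25² × L = 4.908739 × 1784.101877 = 8757.689608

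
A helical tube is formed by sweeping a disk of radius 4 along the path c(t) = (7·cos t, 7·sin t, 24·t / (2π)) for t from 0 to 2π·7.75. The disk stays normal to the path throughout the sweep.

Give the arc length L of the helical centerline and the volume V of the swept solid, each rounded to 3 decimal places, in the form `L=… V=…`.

L=388.308 V=19518.511

2πR = 2π·7 = 43.982297
per-turn = √(43.982297² + 24²) = √(1934.4425 + 576) = √2510.4425 = 50.104316
L = 7.75 × 50.104316 = 388.308448
V = π·4² × L = 50.265482 × 388.308448 = 19518.511457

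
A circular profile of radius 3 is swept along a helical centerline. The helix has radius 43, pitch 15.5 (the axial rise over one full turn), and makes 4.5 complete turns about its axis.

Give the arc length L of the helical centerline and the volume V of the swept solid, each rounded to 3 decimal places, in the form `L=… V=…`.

2πR = 2π·43 = 270.176968
per-turn = √(270.176968² + 15.5²) = √(72995.5942 + 240.25) = √73235.8442 = 270.621219
L = 4.5 × 270.621219 = 1217.795485
V = π·3² × L = 28.274334 × 1217.795485 = 34432.356152

L=1217.795 V=34432.356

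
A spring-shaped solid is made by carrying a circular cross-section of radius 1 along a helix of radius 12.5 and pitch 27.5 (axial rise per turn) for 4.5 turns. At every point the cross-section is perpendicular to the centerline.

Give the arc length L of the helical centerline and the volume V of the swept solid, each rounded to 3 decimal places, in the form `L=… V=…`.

L=374.468 V=1176.426

2πR = 2π·12.5 = 78.539816
per-turn = √(78.539816² + 27.5²) = √(6168.5028 + 756.25) = √6924.7528 = 83.215099
L = 4.5 × 83.215099 = 374.467947
V = π·1² × L = 3.141593 × 374.467947 = 1176.425751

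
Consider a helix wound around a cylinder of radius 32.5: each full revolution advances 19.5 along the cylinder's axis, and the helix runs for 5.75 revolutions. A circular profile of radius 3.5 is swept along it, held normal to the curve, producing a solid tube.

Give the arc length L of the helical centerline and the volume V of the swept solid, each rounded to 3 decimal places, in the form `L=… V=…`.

L=1179.512 V=45392.929

2πR = 2π·32.5 = 204.203522
per-turn = √(204.203522² + 19.5²) = √(41699.0786 + 380.25) = √42079.3286 = 205.132466
L = 5.75 × 205.132466 = 1179.511679
V = π·3.5² × L = 38.484510 × 1179.511679 = 45392.929026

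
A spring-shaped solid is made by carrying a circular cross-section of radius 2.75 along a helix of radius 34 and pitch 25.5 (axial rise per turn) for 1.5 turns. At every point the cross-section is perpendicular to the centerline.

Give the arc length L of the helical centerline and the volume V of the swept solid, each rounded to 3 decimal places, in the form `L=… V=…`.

L=322.717 V=7667.212

2πR = 2π·34 = 213.628300
per-turn = √(213.628300² + 25.5²) = √(45637.0508 + 650.25) = √46287.3008 = 215.144837
L = 1.5 × 215.144837 = 322.717255
V = π·2.75² × L = 23.758294 × 322.717255 = 7667.211567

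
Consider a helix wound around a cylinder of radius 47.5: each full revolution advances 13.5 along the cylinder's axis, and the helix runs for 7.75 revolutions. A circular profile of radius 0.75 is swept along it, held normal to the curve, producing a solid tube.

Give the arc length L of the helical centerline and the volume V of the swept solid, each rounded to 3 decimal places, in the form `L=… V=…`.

2πR = 2π·47.5 = 298.451302
per-turn = √(298.451302² + 13.5²) = √(89073.1797 + 182.25) = √89255.4297 = 298.756472
L = 7.75 × 298.756472 = 2315.362660
V = π·0.75² × L = 1.767146 × 2315.362660 = 4091.583557

L=2315.363 V=4091.584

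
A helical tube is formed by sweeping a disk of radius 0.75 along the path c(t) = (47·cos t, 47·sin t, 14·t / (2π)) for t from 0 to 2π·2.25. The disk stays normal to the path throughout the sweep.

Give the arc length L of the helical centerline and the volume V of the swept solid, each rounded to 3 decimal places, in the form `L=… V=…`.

2πR = 2π·47 = 295.309709
per-turn = √(295.309709² + 14²) = √(87207.8245 + 196) = √87403.8245 = 295.641378
L = 2.25 × 295.641378 = 665.193101
V = π·0.75² × L = 1.767146 × 665.193101 = 1175.493239

L=665.193 V=1175.493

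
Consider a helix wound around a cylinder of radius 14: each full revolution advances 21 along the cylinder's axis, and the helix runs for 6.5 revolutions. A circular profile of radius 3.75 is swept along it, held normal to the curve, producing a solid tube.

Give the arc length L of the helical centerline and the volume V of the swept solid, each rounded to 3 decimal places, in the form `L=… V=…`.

L=587.838 V=25969.869

2πR = 2π·14 = 87.964594
per-turn = √(87.964594² + 21²) = √(7737.7699 + 441) = √8178.7699 = 90.436552
L = 6.5 × 90.436552 = 587.837585
V = π·3.75² × L = 44.178647 × 587.837585 = 25969.868974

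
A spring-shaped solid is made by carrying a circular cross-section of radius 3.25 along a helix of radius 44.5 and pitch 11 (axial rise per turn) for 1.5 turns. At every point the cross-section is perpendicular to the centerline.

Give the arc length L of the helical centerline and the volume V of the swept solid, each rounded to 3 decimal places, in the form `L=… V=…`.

L=419.727 V=13927.834

2πR = 2π·44.5 = 279.601746
per-turn = √(279.601746² + 11²) = √(78177.1365 + 121) = √78298.1365 = 279.818042
L = 1.5 × 279.818042 = 419.727063
V = π·3.25² × L = 33.183072 × 419.727063 = 13927.833506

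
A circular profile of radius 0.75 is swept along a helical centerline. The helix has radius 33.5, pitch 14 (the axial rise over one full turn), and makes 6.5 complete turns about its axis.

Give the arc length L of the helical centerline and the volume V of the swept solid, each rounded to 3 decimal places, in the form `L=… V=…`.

L=1371.187 V=2423.087

2πR = 2π·33.5 = 210.486708
per-turn = √(210.486708² + 14²) = √(44304.6542 + 196) = √44500.6542 = 210.951782
L = 6.5 × 210.951782 = 1371.186580
V = π·0.75² × L = 1.767146 × 1371.186580 = 2423.086699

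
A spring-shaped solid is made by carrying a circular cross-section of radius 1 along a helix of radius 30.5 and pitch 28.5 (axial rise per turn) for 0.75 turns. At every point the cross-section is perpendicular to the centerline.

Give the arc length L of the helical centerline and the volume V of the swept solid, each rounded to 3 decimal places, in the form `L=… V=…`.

L=145.309 V=456.500

2πR = 2π·30.5 = 191.637152
per-turn = √(191.637152² + 28.5²) = √(36724.7980 + 812.25) = √37537.0480 = 193.744801
L = 0.75 × 193.744801 = 145.308601
V = π·1² × L = 3.141593 × 145.308601 = 456.500433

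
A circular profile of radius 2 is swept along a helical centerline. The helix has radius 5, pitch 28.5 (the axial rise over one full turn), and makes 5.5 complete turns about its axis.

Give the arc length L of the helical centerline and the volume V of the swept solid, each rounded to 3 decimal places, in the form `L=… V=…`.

2πR = 2π·5 = 31.415927
per-turn = √(31.415927² + 28.5²) = √(986.9604 + 812.25) = √1799.2104 = 42.417101
L = 5.5 × 42.417101 = 233.294054
V = π·2² × L = 12.566371 × 233.294054 = 2931.659550

L=233.294 V=2931.660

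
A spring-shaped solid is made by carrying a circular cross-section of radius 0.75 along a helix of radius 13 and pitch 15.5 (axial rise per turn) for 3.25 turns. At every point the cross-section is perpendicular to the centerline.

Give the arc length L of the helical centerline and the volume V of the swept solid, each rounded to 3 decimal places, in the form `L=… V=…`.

L=270.202 V=477.486

2πR = 2π·13 = 81.681409
per-turn = √(81.681409² + 15.5²) = √(6671.8526 + 240.25) = √6912.1026 = 83.139056
L = 3.25 × 83.139056 = 270.201931
V = π·0.75² × L = 1.767146 × 270.201931 = 477.486226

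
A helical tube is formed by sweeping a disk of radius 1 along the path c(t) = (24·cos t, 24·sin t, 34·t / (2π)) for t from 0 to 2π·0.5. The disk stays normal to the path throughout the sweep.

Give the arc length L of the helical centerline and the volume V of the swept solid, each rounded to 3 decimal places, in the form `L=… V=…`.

L=77.291 V=242.817

2πR = 2π·24 = 150.796447
per-turn = √(150.796447² + 34²) = √(22739.5685 + 1156) = √23895.5685 = 154.581915
L = 0.5 × 154.581915 = 77.290958
V = π·1² × L = 3.141593 × 77.290958 = 242.816705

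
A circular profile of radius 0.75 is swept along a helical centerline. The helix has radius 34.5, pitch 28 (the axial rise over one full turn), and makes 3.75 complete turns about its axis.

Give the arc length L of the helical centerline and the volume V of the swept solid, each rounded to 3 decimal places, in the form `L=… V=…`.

L=819.640 V=1448.424

2πR = 2π·34.5 = 216.769893
per-turn = √(216.769893² + 28²) = √(46989.1866 + 784) = √47773.1866 = 218.570782
L = 3.75 × 218.570782 = 819.640431
V = π·0.75² × L = 1.767146 × 819.640431 = 1448.424200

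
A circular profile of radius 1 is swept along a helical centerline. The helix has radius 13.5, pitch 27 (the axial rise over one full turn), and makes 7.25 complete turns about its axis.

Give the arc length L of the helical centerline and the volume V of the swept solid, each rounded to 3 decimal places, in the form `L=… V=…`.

L=645.370 V=2027.489

2πR = 2π·13.5 = 84.823002
per-turn = √(84.823002² + 27²) = √(7194.9416 + 729) = √7923.9416 = 89.016524
L = 7.25 × 89.016524 = 645.369802
V = π·1² × L = 3.141593 × 645.369802 = 2027.489027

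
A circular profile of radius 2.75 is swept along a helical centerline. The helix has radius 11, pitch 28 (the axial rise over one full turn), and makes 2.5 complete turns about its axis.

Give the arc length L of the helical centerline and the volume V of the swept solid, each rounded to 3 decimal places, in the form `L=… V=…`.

L=186.428 V=4429.221

2πR = 2π·11 = 69.115038
per-turn = √(69.115038² + 28²) = √(4776.8885 + 784) = √5560.8885 = 74.571365
L = 2.5 × 74.571365 = 186.428413
V = π·2.75² × L = 23.758294 × 186.428413 = 4429.221137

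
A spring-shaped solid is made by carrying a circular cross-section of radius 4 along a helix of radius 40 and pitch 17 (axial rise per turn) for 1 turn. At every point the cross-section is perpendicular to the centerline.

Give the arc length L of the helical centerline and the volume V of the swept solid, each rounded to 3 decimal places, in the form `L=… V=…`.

L=251.902 V=12661.961

2πR = 2π·40 = 251.327412
per-turn = √(251.327412² + 17²) = √(63165.4682 + 289) = √63454.4682 = 251.901703
L = 1 × 251.901703 = 251.901703
V = π·4² × L = 50.265482 × 251.901703 = 12661.960652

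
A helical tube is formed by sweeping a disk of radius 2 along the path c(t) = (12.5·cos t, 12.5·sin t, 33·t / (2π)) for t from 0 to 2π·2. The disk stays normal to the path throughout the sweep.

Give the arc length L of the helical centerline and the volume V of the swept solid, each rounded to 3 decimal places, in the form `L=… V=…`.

L=170.382 V=2141.083

2πR = 2π·12.5 = 78.539816
per-turn = √(78.539816² + 33²) = √(6168.5028 + 1089) = √7257.5028 = 85.190978
L = 2 × 85.190978 = 170.381956
V = π·2² × L = 12.566371 × 170.381956 = 2141.082808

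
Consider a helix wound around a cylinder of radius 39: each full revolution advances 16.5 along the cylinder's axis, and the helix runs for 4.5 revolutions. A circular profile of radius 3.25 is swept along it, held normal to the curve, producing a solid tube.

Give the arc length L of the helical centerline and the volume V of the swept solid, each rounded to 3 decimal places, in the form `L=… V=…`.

L=1105.196 V=36673.799

2πR = 2π·39 = 245.044227
per-turn = √(245.044227² + 16.5²) = √(60046.6732 + 272.25) = √60318.9232 = 245.599111
L = 4.5 × 245.599111 = 1105.195998
V = π·3.25² × L = 33.183072 × 1105.195998 = 36673.798827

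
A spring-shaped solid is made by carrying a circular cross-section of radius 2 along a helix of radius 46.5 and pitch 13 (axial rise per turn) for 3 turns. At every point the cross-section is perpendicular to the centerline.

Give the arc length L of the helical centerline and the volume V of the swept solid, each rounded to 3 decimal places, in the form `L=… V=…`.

2πR = 2π·46.5 = 292.168117
per-turn = √(292.168117² + 13²) = √(85362.2085 + 169) = √85531.2085 = 292.457191
L = 3 × 292.457191 = 877.371572
V = π·2² × L = 12.566371 × 877.371572 = 11025.376346

L=877.372 V=11025.376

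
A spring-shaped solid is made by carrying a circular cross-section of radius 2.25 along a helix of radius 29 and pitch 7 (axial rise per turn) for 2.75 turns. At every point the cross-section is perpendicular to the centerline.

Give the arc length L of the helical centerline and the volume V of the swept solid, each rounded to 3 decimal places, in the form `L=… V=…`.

2πR = 2π·29 = 182.212374
per-turn = √(182.212374² + 7²) = √(33201.3492 + 49) = √33250.3492 = 182.346783
L = 2.75 × 182.346783 = 501.453653
V = π·2.25² × L = 15.904313 × 501.453653 = 7975.275753

L=501.454 V=7975.276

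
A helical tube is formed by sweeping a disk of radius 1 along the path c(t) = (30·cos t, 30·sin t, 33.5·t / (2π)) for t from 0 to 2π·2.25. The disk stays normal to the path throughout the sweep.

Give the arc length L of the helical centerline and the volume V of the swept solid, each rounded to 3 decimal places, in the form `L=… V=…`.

L=430.761 V=1353.275

2πR = 2π·30 = 188.495559
per-turn = √(188.495559² + 33.5²) = √(35530.5758 + 1122.25) = √36652.8258 = 191.449277
L = 2.25 × 191.449277 = 430.760874
V = π·1² × L = 3.141593 × 430.760874 = 1353.275198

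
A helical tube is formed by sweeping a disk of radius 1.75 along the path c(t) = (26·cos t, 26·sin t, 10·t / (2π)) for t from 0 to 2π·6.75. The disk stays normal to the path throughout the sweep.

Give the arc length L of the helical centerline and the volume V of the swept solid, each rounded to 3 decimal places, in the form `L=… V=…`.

2πR = 2π·26 = 163.362818
per-turn = √(163.362818² + 10²) = √(26687.4103 + 100) = √26787.4103 = 163.668599
L = 6.75 × 163.668599 = 1104.763043
V = π·1.75² × L = 9.621128 × 1104.763043 = 10629.066099

L=1104.763 V=10629.066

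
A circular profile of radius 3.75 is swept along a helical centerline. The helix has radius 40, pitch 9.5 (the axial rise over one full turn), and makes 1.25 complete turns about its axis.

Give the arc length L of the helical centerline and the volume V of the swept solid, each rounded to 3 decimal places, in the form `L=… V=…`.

L=314.384 V=13889.043

2πR = 2π·40 = 251.327412
per-turn = √(251.327412² + 9.5²) = √(63165.4682 + 90.25) = √63255.7182 = 251.506895
L = 1.25 × 251.506895 = 314.383619
V = π·3.75² × L = 44.178647 × 314.383619 = 13889.042811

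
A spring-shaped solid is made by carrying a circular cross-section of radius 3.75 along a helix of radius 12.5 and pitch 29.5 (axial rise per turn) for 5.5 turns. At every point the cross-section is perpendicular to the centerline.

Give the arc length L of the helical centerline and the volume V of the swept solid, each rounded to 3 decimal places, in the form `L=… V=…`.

L=461.435 V=20385.574

2πR = 2π·12.5 = 78.539816
per-turn = √(78.539816² + 29.5²) = √(6168.5028 + 870.25) = √7038.7528 = 83.897275
L = 5.5 × 83.897275 = 461.435012
V = π·3.75² × L = 44.178647 × 461.435012 = 20385.574386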